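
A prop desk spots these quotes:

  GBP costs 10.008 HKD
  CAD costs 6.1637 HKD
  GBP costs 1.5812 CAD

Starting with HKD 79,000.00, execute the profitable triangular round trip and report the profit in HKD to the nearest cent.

Profit: HKD 2,123.39

Profitable loop is HKD → CAD → GBP → HKD:
HKD 79,000.00 ÷ 6.1637 = CAD 12,816.98
CAD 12,816.98 ÷ 1.5812 = GBP 8,105.85
GBP 8,105.85 × 10.008 = HKD 81,123.39
Profit = HKD 81,123.39 − HKD 79,000.00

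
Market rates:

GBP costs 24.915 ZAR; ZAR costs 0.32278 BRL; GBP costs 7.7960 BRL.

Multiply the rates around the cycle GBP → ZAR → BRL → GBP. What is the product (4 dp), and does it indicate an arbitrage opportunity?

1.0316 (arbitrage exists)

Around GBP → ZAR → BRL → GBP: 1 × 24.915 × 0.32278 ÷ 7.7960 = 1.031563
Product > 1; profitable direction is GBP → ZAR → BRL → GBP.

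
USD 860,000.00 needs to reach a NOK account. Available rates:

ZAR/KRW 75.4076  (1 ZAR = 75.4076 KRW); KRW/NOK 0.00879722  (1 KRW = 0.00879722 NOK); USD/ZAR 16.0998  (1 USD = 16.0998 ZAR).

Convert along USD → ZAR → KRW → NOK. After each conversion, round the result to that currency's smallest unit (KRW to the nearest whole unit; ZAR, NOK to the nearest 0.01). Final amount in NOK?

USD 860,000.00 × 16.0998 = ZAR 13,845,828.00
ZAR 13,845,828.00 × 75.4076 = KRW 1,044,080,659
KRW 1,044,080,659 × 0.00879722 = NOK 9,185,007.25

NOK 9,185,007.25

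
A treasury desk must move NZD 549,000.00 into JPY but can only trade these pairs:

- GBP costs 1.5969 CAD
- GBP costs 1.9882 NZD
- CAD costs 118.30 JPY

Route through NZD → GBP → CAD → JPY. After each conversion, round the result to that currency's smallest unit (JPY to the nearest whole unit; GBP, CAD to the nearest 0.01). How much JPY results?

JPY 52,164,463

NZD 549,000.00 ÷ 1.9882 = GBP 276,129.16
GBP 276,129.16 × 1.5969 = CAD 440,950.66
CAD 440,950.66 × 118.30 = JPY 52,164,463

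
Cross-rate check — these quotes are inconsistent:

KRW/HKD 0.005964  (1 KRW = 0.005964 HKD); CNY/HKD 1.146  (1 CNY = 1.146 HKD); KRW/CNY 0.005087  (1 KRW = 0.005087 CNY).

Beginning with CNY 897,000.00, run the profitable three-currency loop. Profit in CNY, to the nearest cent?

Profitable loop is CNY → KRW → HKD → CNY:
CNY 897,000.00 ÷ 0.005087 = KRW 176,331,826
KRW 176,331,826 × 0.005964 = HKD 1,051,643.01
HKD 1,051,643.01 ÷ 1.146 = CNY 917,664.06
Profit = CNY 917,664.06 − CNY 897,000.00

Profit: CNY 20,664.06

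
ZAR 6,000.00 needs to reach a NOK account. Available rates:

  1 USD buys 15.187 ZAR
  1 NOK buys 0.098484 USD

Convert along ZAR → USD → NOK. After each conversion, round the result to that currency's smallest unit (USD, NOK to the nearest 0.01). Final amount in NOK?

NOK 4,011.51

ZAR 6,000.00 ÷ 15.187 = USD 395.07
USD 395.07 ÷ 0.098484 = NOK 4,011.51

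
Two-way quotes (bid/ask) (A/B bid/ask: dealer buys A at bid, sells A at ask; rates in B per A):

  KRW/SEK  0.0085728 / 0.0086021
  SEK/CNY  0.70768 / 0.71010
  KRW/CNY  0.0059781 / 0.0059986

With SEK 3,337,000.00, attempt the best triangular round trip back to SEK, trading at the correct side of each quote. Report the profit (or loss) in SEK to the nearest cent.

Best loop SEK → CNY → KRW → SEK:
SEK 3,337,000.00 × 0.70768 (sell SEK at bid) = CNY 2,361,528.16
CNY 2,361,528.16 ÷ 0.0059986 (buy KRW at ask) = KRW 393,679,885
KRW 393,679,885 × 0.0085728 (sell KRW at bid) = SEK 3,374,938.92

Net profit: SEK 37,938.92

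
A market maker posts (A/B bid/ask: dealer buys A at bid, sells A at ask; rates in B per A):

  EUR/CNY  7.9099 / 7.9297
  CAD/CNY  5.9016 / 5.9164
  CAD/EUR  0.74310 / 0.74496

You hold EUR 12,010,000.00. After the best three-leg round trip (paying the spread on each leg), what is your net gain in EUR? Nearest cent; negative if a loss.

Net result: EUR -11,607.46 (no profitable arbitrage after spreads)

Best loop EUR → CAD → CNY → EUR:
EUR 12,010,000.00 ÷ 0.74496 (buy CAD at ask) = CAD 16,121,670.96
CAD 16,121,670.96 × 5.9016 (sell CAD at bid) = CNY 95,143,653.35
CNY 95,143,653.35 ÷ 7.9297 (buy EUR at ask) = EUR 11,998,392.54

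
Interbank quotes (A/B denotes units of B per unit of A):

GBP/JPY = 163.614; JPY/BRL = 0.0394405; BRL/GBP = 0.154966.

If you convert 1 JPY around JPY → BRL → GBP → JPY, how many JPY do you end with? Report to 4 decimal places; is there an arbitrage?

1.0000 (no arbitrage)

Around JPY → BRL → GBP → JPY: 1 × 0.0394405 × 0.154966 × 163.614 = 0.999998
Product ≈ 1 (deviation 0.000%, within rounding noise).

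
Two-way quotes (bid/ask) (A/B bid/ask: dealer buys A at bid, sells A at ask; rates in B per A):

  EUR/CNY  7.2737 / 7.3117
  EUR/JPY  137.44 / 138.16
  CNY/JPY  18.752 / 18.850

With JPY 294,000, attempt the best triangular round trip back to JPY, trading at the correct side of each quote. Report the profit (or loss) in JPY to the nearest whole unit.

Net result: JPY -822 (no profitable arbitrage after spreads)

Best loop JPY → CNY → EUR → JPY:
JPY 294,000 ÷ 18.850 (buy CNY at ask) = CNY 15,596.82
CNY 15,596.82 ÷ 7.3117 (buy EUR at ask) = EUR 2,133.13
EUR 2,133.13 × 137.44 (sell EUR at bid) = JPY 293,178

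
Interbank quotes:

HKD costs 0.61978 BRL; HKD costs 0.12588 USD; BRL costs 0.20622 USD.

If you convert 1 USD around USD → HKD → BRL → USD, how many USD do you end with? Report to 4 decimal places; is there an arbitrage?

1.0153 (arbitrage exists)

Around USD → HKD → BRL → USD: 1 ÷ 0.12588 × 0.61978 × 0.20622 = 1.015340
Product > 1; profitable direction is USD → HKD → BRL → USD.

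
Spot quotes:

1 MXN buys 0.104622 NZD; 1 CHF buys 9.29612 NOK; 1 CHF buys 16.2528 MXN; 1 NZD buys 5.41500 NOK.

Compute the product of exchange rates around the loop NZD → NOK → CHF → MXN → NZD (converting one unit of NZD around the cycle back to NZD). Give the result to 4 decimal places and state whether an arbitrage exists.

Around NZD → NOK → CHF → MXN → NZD: 1 × 5.41500 ÷ 9.29612 × 16.2528 × 0.104622 = 0.990485
Product < 1; profitable direction is NZD → MXN → CHF → NOK → NZD.

0.9905 (arbitrage exists)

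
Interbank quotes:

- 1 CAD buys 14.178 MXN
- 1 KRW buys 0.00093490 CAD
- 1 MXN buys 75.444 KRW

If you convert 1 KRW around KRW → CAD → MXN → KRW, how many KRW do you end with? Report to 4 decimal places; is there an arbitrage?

1.0000 (no arbitrage)

Around KRW → CAD → MXN → KRW: 1 × 0.00093490 × 14.178 × 75.444 = 1.000011
Product ≈ 1 (deviation 0.001%, within rounding noise).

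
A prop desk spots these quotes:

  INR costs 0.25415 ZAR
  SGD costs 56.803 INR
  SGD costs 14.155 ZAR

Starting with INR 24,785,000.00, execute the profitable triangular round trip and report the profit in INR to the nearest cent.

Profitable loop is INR → ZAR → SGD → INR:
INR 24,785,000.00 × 0.25415 = ZAR 6,299,107.75
ZAR 6,299,107.75 ÷ 14.155 = SGD 445,009.38
SGD 445,009.38 × 56.803 = INR 25,277,867.72
Profit = INR 25,277,867.72 − INR 24,785,000.00

Profit: INR 492,867.72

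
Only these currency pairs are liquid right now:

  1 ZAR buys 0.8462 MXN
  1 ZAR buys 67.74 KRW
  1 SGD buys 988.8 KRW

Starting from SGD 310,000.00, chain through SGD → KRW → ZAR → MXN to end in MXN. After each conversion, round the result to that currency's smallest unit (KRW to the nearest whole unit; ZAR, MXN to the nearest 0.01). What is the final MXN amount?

MXN 3,829,111.21

SGD 310,000.00 × 988.8 = KRW 306,528,000
KRW 306,528,000 ÷ 67.74 = ZAR 4,525,066.43
ZAR 4,525,066.43 × 0.8462 = MXN 3,829,111.21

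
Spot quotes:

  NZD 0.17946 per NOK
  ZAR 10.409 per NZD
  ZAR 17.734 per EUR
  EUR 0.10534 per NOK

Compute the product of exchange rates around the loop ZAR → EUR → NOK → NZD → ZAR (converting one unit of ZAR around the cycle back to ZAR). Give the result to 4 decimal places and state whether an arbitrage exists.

0.9999 (no arbitrage)

Around ZAR → EUR → NOK → NZD → ZAR: 1 ÷ 17.734 ÷ 0.10534 × 0.17946 × 10.409 = 0.999946
Product ≈ 1 (deviation 0.005%, within rounding noise).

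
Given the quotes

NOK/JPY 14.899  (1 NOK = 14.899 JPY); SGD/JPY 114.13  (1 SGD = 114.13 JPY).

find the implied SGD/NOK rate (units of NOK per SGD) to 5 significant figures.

SGD/NOK = 7.6602

1 SGD × 114.13 = 114.13 JPY
114.13 JPY ÷ 14.899 = 7.66025 NOK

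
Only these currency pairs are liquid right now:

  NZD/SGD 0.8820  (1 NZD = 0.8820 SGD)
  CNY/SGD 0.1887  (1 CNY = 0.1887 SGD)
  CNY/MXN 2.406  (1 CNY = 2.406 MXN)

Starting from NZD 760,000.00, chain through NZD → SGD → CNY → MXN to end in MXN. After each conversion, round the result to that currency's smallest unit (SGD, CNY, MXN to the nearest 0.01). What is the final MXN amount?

MXN 8,546,846.43

NZD 760,000.00 × 0.8820 = SGD 670,320.00
SGD 670,320.00 ÷ 0.1887 = CNY 3,552,305.25
CNY 3,552,305.25 × 2.406 = MXN 8,546,846.43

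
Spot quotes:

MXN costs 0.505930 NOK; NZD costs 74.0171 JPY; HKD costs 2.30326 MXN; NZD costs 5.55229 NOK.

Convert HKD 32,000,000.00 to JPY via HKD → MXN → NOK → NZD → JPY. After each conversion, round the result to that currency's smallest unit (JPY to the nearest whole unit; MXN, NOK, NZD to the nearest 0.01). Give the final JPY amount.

HKD 32,000,000.00 × 2.30326 = MXN 73,704,320.00
MXN 73,704,320.00 × 0.505930 = NOK 37,289,226.62
NOK 37,289,226.62 ÷ 5.55229 = NZD 6,716,008.46
NZD 6,716,008.46 × 74.0171 = JPY 497,099,470

JPY 497,099,470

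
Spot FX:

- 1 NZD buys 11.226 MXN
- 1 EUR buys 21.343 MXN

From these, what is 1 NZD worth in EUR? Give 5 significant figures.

NZD/EUR = 0.52598

1 NZD × 11.226 = 11.226 MXN
11.226 MXN ÷ 21.343 = 0.52598 EUR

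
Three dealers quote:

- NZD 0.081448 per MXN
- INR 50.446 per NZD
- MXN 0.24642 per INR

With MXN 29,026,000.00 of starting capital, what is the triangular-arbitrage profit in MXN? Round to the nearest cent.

Profit: MXN 362,018.47

Profitable loop is MXN → NZD → INR → MXN:
MXN 29,026,000.00 × 0.081448 = NZD 2,364,109.65
NZD 2,364,109.65 × 50.446 = INR 119,259,875.30
INR 119,259,875.30 × 0.24642 = MXN 29,388,018.47
Profit = MXN 29,388,018.47 − MXN 29,026,000.00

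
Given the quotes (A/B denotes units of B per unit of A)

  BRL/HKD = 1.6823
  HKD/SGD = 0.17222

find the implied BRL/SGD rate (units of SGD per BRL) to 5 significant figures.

1 BRL × 1.6823 = 1.6823 HKD
1.6823 HKD × 0.17222 = 0.289726 SGD

BRL/SGD = 0.28973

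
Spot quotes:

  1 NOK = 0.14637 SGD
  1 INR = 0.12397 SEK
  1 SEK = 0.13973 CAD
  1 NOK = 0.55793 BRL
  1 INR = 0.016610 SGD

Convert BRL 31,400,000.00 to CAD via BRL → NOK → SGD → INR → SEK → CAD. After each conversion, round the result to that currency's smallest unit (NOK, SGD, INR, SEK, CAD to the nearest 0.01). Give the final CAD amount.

CAD 8,590,899.42

BRL 31,400,000.00 ÷ 0.55793 = NOK 56,279,461.58
NOK 56,279,461.58 × 0.14637 = SGD 8,237,624.79
SGD 8,237,624.79 ÷ 0.016610 = INR 495,943,695.97
INR 495,943,695.97 × 0.12397 = SEK 61,482,139.99
SEK 61,482,139.99 × 0.13973 = CAD 8,590,899.42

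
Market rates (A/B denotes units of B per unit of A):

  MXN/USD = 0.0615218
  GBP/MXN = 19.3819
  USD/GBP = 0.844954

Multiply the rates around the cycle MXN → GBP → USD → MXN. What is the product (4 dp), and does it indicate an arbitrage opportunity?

0.9925 (arbitrage exists)

Around MXN → GBP → USD → MXN: 1 ÷ 19.3819 ÷ 0.844954 ÷ 0.0615218 = 0.992525
Product < 1; profitable direction is MXN → USD → GBP → MXN.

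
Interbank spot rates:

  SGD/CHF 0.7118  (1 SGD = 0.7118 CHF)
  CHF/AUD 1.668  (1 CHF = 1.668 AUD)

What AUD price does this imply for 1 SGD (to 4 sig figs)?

1 SGD × 0.7118 = 0.7118 CHF
0.7118 CHF × 1.668 = 1.18728 AUD

SGD/AUD = 1.187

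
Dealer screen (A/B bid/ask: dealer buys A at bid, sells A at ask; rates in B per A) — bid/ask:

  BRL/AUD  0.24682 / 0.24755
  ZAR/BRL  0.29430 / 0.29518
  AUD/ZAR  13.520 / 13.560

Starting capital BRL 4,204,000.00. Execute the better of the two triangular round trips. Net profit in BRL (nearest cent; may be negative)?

Best loop BRL → ZAR → AUD → BRL:
BRL 4,204,000.00 ÷ 0.29518 (buy ZAR at ask) = ZAR 14,242,157.33
ZAR 14,242,157.33 ÷ 13.560 (buy AUD at ask) = AUD 1,050,306.59
AUD 1,050,306.59 ÷ 0.24755 (buy BRL at ask) = BRL 4,242,805.85

Net profit: BRL 38,805.85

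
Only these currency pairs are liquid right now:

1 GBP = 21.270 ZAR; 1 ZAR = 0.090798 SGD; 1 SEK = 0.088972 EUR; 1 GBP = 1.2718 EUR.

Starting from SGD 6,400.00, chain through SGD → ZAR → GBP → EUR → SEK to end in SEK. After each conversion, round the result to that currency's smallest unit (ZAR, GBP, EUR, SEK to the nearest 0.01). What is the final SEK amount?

SEK 47,369.85

SGD 6,400.00 ÷ 0.090798 = ZAR 70,486.13
ZAR 70,486.13 ÷ 21.270 = GBP 3,313.88
GBP 3,313.88 × 1.2718 = EUR 4,214.59
EUR 4,214.59 ÷ 0.088972 = SEK 47,369.85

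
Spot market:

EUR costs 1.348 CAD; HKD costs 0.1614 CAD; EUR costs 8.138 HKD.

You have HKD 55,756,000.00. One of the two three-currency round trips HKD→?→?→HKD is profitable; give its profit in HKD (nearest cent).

Profit: HKD 1,465,638.02

Profitable loop is HKD → EUR → CAD → HKD:
HKD 55,756,000.00 ÷ 8.138 = EUR 6,851,314.82
EUR 6,851,314.82 × 1.348 = CAD 9,235,572.38
CAD 9,235,572.38 ÷ 0.1614 = HKD 57,221,638.02
Profit = HKD 57,221,638.02 − HKD 55,756,000.00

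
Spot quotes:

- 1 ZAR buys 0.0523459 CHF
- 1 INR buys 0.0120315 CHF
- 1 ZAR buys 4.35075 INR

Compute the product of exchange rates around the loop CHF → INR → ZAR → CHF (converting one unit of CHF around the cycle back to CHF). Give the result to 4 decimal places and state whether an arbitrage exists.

Around CHF → INR → ZAR → CHF: 1 ÷ 0.0120315 ÷ 4.35075 × 0.0523459 = 0.999997
Product ≈ 1 (deviation 0.000%, within rounding noise).

1.0000 (no arbitrage)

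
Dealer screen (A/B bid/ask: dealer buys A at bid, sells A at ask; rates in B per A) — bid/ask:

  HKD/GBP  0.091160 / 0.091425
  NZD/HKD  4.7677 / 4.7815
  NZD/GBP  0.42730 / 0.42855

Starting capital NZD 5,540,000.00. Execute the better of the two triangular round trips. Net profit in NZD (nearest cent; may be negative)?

Best loop NZD → HKD → GBP → NZD:
NZD 5,540,000.00 × 4.7677 (sell NZD at bid) = HKD 26,413,058.00
HKD 26,413,058.00 × 0.091160 (sell HKD at bid) = GBP 2,407,814.37
GBP 2,407,814.37 ÷ 0.42855 (buy NZD at ask) = NZD 5,618,514.45

Net profit: NZD 78,514.45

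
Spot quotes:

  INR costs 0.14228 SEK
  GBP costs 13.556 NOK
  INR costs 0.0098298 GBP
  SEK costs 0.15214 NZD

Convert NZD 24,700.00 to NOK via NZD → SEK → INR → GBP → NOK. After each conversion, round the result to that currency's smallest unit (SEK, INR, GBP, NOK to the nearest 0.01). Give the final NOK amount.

NZD 24,700.00 ÷ 0.15214 = SEK 162,350.47
SEK 162,350.47 ÷ 0.14228 = INR 1,141,063.19
INR 1,141,063.19 × 0.0098298 = GBP 11,216.42
GBP 11,216.42 × 13.556 = NOK 152,049.79

NOK 152,049.79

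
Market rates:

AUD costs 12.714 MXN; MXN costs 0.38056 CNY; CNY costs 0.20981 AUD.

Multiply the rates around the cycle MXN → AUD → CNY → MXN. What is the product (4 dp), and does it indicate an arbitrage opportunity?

0.9851 (arbitrage exists)

Around MXN → AUD → CNY → MXN: 1 ÷ 12.714 ÷ 0.20981 ÷ 0.38056 = 0.985073
Product < 1; profitable direction is MXN → CNY → AUD → MXN.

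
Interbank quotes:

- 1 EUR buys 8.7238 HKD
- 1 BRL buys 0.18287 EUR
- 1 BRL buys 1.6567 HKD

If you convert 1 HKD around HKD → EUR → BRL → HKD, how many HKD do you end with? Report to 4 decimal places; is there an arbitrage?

1.0385 (arbitrage exists)

Around HKD → EUR → BRL → HKD: 1 ÷ 8.7238 ÷ 0.18287 × 1.6567 = 1.038474
Product > 1; profitable direction is HKD → EUR → BRL → HKD.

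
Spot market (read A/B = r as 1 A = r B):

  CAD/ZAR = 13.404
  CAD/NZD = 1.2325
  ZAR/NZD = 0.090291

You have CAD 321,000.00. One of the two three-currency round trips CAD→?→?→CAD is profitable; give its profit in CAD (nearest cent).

Profitable loop is CAD → NZD → ZAR → CAD:
CAD 321,000.00 × 1.2325 = NZD 395,632.50
NZD 395,632.50 ÷ 0.090291 = ZAR 4,381,749.01
ZAR 4,381,749.01 ÷ 13.404 = CAD 326,898.61
Profit = CAD 326,898.61 − CAD 321,000.00

Profit: CAD 5,898.61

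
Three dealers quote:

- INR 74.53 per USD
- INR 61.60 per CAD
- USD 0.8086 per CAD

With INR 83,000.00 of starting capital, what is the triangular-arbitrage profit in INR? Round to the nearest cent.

Profitable loop is INR → USD → CAD → INR:
INR 83,000.00 ÷ 74.53 = USD 1,113.65
USD 1,113.65 ÷ 0.8086 = CAD 1,377.25
CAD 1,377.25 × 61.60 = INR 84,838.69
Profit = INR 84,838.69 − INR 83,000.00

Profit: INR 1,838.69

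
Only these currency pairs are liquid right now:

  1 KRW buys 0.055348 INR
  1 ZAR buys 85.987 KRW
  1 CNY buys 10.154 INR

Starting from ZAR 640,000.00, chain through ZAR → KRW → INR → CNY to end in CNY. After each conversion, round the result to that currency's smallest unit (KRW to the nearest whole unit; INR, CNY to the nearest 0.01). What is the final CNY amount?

CNY 299,969.81

ZAR 640,000.00 × 85.987 = KRW 55,031,680
KRW 55,031,680 × 0.055348 = INR 3,045,893.42
INR 3,045,893.42 ÷ 10.154 = CNY 299,969.81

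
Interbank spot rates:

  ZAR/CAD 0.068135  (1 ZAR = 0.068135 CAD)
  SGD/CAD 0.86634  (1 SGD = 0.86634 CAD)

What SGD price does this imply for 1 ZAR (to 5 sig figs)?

ZAR/SGD = 0.078647

1 ZAR × 0.068135 = 0.068135 CAD
0.068135 CAD ÷ 0.86634 = 0.078647 SGD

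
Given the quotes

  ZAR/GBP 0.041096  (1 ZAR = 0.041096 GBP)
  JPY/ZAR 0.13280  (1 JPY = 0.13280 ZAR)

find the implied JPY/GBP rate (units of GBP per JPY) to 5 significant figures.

JPY/GBP = 0.0054575

1 JPY × 0.13280 = 0.1328 ZAR
0.1328 ZAR × 0.041096 = 0.00545755 GBP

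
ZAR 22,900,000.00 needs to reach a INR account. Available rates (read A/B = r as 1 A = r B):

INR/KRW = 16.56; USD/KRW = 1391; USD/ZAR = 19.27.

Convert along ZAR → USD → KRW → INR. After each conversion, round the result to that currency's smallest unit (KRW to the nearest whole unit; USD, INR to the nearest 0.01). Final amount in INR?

ZAR 22,900,000.00 ÷ 19.27 = USD 1,188,375.71
USD 1,188,375.71 × 1391 = KRW 1,653,030,613
KRW 1,653,030,613 ÷ 16.56 = INR 99,820,689.19

INR 99,820,689.19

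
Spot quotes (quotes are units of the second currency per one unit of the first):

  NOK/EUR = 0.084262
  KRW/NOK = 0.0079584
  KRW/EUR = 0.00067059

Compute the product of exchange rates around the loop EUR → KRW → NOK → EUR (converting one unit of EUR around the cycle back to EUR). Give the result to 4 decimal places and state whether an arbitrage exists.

Around EUR → KRW → NOK → EUR: 1 ÷ 0.00067059 × 0.0079584 × 0.084262 = 1.000001
Product ≈ 1 (deviation 0.000%, within rounding noise).

1.0000 (no arbitrage)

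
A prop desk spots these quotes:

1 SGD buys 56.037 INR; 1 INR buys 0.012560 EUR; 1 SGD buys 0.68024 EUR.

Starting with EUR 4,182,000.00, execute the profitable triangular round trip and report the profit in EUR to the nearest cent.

Profit: EUR 144,994.85

Profitable loop is EUR → SGD → INR → EUR:
EUR 4,182,000.00 ÷ 0.68024 = SGD 6,147,830.18
SGD 6,147,830.18 × 56.037 = INR 344,505,959.66
INR 344,505,959.66 × 0.012560 = EUR 4,326,994.85
Profit = EUR 4,326,994.85 − EUR 4,182,000.00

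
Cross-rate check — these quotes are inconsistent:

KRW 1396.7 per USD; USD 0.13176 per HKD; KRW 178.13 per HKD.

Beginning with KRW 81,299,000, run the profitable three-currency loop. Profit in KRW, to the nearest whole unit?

Profitable loop is KRW → HKD → USD → KRW:
KRW 81,299,000 ÷ 178.13 = HKD 456,402.63
HKD 456,402.63 × 0.13176 = USD 60,135.61
USD 60,135.61 × 1396.7 = KRW 83,991,407
Profit = KRW 83,991,407 − KRW 81,299,000

Profit: KRW 2,692,407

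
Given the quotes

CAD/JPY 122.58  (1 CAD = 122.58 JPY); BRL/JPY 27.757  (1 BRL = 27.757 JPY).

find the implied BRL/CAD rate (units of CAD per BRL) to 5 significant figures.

BRL/CAD = 0.22644

1 BRL × 27.757 = 27.757 JPY
27.757 JPY ÷ 122.58 = 0.22644 CAD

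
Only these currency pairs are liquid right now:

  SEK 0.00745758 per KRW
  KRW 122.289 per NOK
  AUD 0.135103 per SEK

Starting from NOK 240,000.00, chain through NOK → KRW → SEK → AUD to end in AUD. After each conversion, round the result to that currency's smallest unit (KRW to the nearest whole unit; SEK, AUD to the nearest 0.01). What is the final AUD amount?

AUD 29,570.70

NOK 240,000.00 × 122.289 = KRW 29,349,360
KRW 29,349,360 × 0.00745758 = SEK 218,875.20
SEK 218,875.20 × 0.135103 = AUD 29,570.70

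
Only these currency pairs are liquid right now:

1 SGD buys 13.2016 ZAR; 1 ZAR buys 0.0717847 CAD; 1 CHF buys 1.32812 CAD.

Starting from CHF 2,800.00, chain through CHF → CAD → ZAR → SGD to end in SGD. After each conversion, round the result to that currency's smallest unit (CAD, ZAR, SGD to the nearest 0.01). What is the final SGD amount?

SGD 3,924.08

CHF 2,800.00 × 1.32812 = CAD 3,718.74
CAD 3,718.74 ÷ 0.0717847 = ZAR 51,804.08
ZAR 51,804.08 ÷ 13.2016 = SGD 3,924.08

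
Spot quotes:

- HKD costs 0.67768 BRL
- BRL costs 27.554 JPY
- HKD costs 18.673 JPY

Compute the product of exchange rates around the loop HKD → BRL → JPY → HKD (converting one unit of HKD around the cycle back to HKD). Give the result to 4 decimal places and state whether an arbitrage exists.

1.0000 (no arbitrage)

Around HKD → BRL → JPY → HKD: 1 × 0.67768 × 27.554 ÷ 18.673 = 0.999989
Product ≈ 1 (deviation 0.001%, within rounding noise).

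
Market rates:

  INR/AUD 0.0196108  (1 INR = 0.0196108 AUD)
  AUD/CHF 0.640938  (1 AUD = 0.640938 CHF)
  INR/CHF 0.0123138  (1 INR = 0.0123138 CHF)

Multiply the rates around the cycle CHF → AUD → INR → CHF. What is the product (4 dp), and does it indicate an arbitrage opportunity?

0.9797 (arbitrage exists)

Around CHF → AUD → INR → CHF: 1 ÷ 0.640938 ÷ 0.0196108 × 0.0123138 = 0.979672
Product < 1; profitable direction is CHF → INR → AUD → CHF.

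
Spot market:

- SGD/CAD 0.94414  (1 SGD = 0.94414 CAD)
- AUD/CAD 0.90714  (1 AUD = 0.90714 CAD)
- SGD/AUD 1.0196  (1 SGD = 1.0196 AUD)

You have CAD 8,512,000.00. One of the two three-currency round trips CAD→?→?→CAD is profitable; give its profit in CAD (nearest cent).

Profitable loop is CAD → AUD → SGD → CAD:
CAD 8,512,000.00 ÷ 0.90714 = AUD 9,383,336.64
AUD 9,383,336.64 ÷ 1.0196 = SGD 9,202,958.65
SGD 9,202,958.65 × 0.94414 = CAD 8,688,881.38
Profit = CAD 8,688,881.38 − CAD 8,512,000.00

Profit: CAD 176,881.38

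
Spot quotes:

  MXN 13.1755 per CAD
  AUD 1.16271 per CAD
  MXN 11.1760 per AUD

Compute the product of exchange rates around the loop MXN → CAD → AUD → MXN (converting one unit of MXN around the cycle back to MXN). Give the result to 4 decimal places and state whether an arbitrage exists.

0.9863 (arbitrage exists)

Around MXN → CAD → AUD → MXN: 1 ÷ 13.1755 × 1.16271 × 11.1760 = 0.986258
Product < 1; profitable direction is MXN → AUD → CAD → MXN.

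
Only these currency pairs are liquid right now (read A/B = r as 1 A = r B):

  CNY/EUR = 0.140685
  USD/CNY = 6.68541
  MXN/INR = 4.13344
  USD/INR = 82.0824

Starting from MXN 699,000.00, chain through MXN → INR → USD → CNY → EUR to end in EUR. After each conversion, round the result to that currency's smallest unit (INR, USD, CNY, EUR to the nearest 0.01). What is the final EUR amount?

EUR 33,106.60

MXN 699,000.00 × 4.13344 = INR 2,889,274.56
INR 2,889,274.56 ÷ 82.0824 = USD 35,199.68
USD 35,199.68 × 6.68541 = CNY 235,324.29
CNY 235,324.29 × 0.140685 = EUR 33,106.60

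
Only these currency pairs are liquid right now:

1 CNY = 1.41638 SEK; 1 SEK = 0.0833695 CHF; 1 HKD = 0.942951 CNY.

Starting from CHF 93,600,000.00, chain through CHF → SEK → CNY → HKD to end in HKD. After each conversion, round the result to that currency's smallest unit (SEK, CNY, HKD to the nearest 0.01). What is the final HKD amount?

CHF 93,600,000.00 ÷ 0.0833695 = SEK 1,122,712,742.67
SEK 1,122,712,742.67 ÷ 1.41638 = CNY 792,663,510.27
CNY 792,663,510.27 ÷ 0.942951 = HKD 840,620,043.11

HKD 840,620,043.11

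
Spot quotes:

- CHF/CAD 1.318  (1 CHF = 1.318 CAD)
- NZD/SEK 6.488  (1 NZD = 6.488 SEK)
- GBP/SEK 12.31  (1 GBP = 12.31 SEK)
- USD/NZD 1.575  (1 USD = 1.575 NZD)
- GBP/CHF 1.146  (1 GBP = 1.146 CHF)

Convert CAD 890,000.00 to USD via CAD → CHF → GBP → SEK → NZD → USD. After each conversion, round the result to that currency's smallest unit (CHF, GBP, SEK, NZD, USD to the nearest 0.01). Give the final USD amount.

USD 709,833.72

CAD 890,000.00 ÷ 1.318 = CHF 675,265.55
CHF 675,265.55 ÷ 1.146 = GBP 589,236.95
GBP 589,236.95 × 12.31 = SEK 7,253,506.85
SEK 7,253,506.85 ÷ 6.488 = NZD 1,117,988.11
NZD 1,117,988.11 ÷ 1.575 = USD 709,833.72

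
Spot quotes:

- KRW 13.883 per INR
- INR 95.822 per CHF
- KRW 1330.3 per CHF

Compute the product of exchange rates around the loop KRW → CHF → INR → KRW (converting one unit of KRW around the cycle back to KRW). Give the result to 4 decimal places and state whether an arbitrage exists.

1.0000 (no arbitrage)

Around KRW → CHF → INR → KRW: 1 ÷ 1330.3 × 95.822 × 13.883 = 0.999998
Product ≈ 1 (deviation 0.000%, within rounding noise).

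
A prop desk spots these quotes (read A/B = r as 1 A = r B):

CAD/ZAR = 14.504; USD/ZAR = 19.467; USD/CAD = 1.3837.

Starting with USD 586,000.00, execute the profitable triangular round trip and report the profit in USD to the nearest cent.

Profit: USD 18,127.10

Profitable loop is USD → CAD → ZAR → USD:
USD 586,000.00 × 1.3837 = CAD 810,848.20
CAD 810,848.20 × 14.504 = ZAR 11,760,542.29
ZAR 11,760,542.29 ÷ 19.467 = USD 604,127.10
Profit = USD 604,127.10 − USD 586,000.00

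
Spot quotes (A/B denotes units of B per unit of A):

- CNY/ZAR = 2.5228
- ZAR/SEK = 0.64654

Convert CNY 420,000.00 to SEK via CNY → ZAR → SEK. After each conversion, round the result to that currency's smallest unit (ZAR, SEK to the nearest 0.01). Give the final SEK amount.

SEK 685,058.27

CNY 420,000.00 × 2.5228 = ZAR 1,059,576.00
ZAR 1,059,576.00 × 0.64654 = SEK 685,058.27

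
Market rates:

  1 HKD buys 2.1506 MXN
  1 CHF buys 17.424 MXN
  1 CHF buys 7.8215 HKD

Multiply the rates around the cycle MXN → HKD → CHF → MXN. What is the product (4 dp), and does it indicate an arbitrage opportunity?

1.0359 (arbitrage exists)

Around MXN → HKD → CHF → MXN: 1 ÷ 2.1506 ÷ 7.8215 × 17.424 = 1.035853
Product > 1; profitable direction is MXN → HKD → CHF → MXN.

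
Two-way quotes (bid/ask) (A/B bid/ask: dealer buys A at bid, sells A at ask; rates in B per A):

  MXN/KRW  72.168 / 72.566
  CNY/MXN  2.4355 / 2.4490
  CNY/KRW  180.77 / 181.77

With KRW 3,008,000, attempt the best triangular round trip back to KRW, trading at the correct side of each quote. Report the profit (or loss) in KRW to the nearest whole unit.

Net profit: KRW 51,724

Best loop KRW → MXN → CNY → KRW:
KRW 3,008,000 ÷ 72.566 (buy MXN at ask) = MXN 41,451.92
MXN 41,451.92 ÷ 2.4490 (buy CNY at ask) = CNY 16,926.06
CNY 16,926.06 × 180.77 (sell CNY at bid) = KRW 3,059,724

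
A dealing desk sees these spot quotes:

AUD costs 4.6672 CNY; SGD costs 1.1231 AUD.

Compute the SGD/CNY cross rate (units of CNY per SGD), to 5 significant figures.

1 SGD × 1.1231 = 1.1231 AUD
1.1231 AUD × 4.6672 = 5.24173 CNY

SGD/CNY = 5.2417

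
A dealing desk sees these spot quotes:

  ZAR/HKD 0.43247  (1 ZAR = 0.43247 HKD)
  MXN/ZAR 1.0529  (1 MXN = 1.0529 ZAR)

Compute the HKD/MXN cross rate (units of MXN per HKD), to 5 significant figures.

1 HKD ÷ 0.43247 = 2.3123 ZAR
2.3123 ZAR ÷ 1.0529 = 2.19612 MXN

HKD/MXN = 2.1961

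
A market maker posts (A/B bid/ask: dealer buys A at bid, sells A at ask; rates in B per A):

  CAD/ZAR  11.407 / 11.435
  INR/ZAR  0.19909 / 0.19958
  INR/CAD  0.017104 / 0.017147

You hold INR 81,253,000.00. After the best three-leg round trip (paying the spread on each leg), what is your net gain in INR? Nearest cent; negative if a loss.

Best loop INR → ZAR → CAD → INR:
INR 81,253,000.00 × 0.19909 (sell INR at bid) = ZAR 16,176,659.77
ZAR 16,176,659.77 ÷ 11.435 (buy CAD at ask) = CAD 1,414,661.98
CAD 1,414,661.98 ÷ 0.017147 (buy INR at ask) = INR 82,502,010.99

Net profit: INR 1,249,010.99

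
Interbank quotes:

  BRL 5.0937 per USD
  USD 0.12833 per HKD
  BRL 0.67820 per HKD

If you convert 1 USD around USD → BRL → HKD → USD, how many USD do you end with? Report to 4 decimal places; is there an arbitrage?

0.9638 (arbitrage exists)

Around USD → BRL → HKD → USD: 1 × 5.0937 ÷ 0.67820 × 0.12833 = 0.963837
Product < 1; profitable direction is USD → HKD → BRL → USD.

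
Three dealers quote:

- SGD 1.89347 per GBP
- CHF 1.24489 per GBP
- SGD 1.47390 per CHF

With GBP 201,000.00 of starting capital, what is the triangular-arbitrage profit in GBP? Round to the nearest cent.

Profit: GBP 6,422.32

Profitable loop is GBP → SGD → CHF → GBP:
GBP 201,000.00 × 1.89347 = SGD 380,587.47
SGD 380,587.47 ÷ 1.47390 = CHF 258,217.97
CHF 258,217.97 ÷ 1.24489 = GBP 207,422.32
Profit = GBP 207,422.32 − GBP 201,000.00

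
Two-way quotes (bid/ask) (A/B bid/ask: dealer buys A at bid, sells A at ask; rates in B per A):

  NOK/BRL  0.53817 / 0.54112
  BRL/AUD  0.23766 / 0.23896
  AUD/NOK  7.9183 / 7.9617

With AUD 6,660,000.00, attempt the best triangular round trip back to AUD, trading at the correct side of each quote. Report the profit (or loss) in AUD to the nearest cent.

Net profit: AUD 84,996.96

Best loop AUD → NOK → BRL → AUD:
AUD 6,660,000.00 × 7.9183 (sell AUD at bid) = NOK 52,735,878.00
NOK 52,735,878.00 × 0.53817 (sell NOK at bid) = BRL 28,380,867.46
BRL 28,380,867.46 × 0.23766 (sell BRL at bid) = AUD 6,744,996.96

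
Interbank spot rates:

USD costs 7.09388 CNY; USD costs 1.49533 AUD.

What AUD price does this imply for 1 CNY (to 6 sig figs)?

CNY/AUD = 0.210792

1 CNY ÷ 7.09388 = 0.140967 USD
0.140967 USD × 1.49533 = 0.210792 AUD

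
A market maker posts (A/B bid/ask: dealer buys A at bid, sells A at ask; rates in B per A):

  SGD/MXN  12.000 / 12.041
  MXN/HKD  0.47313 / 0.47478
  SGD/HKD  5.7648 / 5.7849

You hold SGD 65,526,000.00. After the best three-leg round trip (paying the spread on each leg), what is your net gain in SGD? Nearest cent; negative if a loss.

Best loop SGD → HKD → MXN → SGD:
SGD 65,526,000.00 × 5.7648 (sell SGD at bid) = HKD 377,744,284.80
HKD 377,744,284.80 ÷ 0.47478 (buy MXN at ask) = MXN 795,619,623.40
MXN 795,619,623.40 ÷ 12.041 (buy SGD at ask) = SGD 66,075,876.04

Net profit: SGD 549,876.04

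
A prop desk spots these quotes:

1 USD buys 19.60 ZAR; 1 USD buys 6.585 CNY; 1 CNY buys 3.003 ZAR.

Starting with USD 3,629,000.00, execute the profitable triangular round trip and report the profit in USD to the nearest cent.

Profit: USD 32,356.42

Profitable loop is USD → CNY → ZAR → USD:
USD 3,629,000.00 × 6.585 = CNY 23,896,965.00
CNY 23,896,965.00 × 3.003 = ZAR 71,762,585.89
ZAR 71,762,585.89 ÷ 19.60 = USD 3,661,356.42
Profit = USD 3,661,356.42 − USD 3,629,000.00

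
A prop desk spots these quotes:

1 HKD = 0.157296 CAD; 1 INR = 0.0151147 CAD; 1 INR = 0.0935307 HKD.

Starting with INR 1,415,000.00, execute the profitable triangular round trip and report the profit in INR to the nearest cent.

Profitable loop is INR → CAD → HKD → INR:
INR 1,415,000.00 × 0.0151147 = CAD 21,387.30
CAD 21,387.30 ÷ 0.157296 = HKD 135,968.50
HKD 135,968.50 ÷ 0.0935307 = INR 1,453,731.19
Profit = INR 1,453,731.19 − INR 1,415,000.00

Profit: INR 38,731.19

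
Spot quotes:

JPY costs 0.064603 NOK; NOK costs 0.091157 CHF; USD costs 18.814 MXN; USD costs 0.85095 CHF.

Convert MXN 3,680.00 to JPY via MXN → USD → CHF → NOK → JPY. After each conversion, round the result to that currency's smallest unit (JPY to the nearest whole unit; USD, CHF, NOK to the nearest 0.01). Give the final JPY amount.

JPY 28,264

MXN 3,680.00 ÷ 18.814 = USD 195.60
USD 195.60 × 0.85095 = CHF 166.45
CHF 166.45 ÷ 0.091157 = NOK 1,825.97
NOK 1,825.97 ÷ 0.064603 = JPY 28,264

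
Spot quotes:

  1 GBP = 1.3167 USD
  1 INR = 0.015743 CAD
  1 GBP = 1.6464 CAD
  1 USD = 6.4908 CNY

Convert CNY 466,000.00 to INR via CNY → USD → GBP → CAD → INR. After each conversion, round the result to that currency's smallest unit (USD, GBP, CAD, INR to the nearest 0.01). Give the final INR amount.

CNY 466,000.00 ÷ 6.4908 = USD 71,793.92
USD 71,793.92 ÷ 1.3167 = GBP 54,525.65
GBP 54,525.65 × 1.6464 = CAD 89,771.03
CAD 89,771.03 ÷ 0.015743 = INR 5,702,282.28

INR 5,702,282.28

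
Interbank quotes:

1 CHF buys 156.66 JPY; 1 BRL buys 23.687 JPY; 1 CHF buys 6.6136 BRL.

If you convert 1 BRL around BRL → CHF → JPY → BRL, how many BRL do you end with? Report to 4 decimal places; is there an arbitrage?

1.0000 (no arbitrage)

Around BRL → CHF → JPY → BRL: 1 ÷ 6.6136 × 156.66 ÷ 23.687 = 1.000023
Product ≈ 1 (deviation 0.002%, within rounding noise).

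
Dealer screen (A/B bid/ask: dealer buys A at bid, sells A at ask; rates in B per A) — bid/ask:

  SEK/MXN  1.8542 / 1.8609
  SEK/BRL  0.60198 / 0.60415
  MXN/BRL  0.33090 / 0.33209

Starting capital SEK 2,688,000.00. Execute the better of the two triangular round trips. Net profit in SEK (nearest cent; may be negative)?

Best loop SEK → MXN → BRL → SEK:
SEK 2,688,000.00 × 1.8542 (sell SEK at bid) = MXN 4,984,089.60
MXN 4,984,089.60 × 0.33090 (sell MXN at bid) = BRL 1,649,235.25
BRL 1,649,235.25 ÷ 0.60415 (buy SEK at ask) = SEK 2,729,843.99

Net profit: SEK 41,843.99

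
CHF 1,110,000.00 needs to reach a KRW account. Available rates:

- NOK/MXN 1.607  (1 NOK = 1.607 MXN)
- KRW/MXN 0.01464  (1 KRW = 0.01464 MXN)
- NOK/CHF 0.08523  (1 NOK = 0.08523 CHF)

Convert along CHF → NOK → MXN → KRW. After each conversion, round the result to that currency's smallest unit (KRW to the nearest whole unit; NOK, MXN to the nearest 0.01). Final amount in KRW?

CHF 1,110,000.00 ÷ 0.08523 = NOK 13,023,583.25
NOK 13,023,583.25 × 1.607 = MXN 20,928,898.28
MXN 20,928,898.28 ÷ 0.01464 = KRW 1,429,569,555

KRW 1,429,569,555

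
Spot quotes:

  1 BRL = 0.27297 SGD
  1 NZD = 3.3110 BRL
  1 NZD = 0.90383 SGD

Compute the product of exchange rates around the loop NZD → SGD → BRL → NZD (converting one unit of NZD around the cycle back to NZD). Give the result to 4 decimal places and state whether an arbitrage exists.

1.0000 (no arbitrage)

Around NZD → SGD → BRL → NZD: 1 × 0.90383 ÷ 0.27297 ÷ 3.3110 = 1.000029
Product ≈ 1 (deviation 0.003%, within rounding noise).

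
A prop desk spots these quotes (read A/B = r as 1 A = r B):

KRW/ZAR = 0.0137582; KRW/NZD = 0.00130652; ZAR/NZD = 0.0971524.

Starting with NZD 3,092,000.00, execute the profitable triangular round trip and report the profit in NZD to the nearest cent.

Profitable loop is NZD → KRW → ZAR → NZD:
NZD 3,092,000.00 ÷ 0.00130652 = KRW 2,366,592,169
KRW 2,366,592,169 × 0.0137582 = ZAR 32,560,048.37
ZAR 32,560,048.37 × 0.0971524 = NZD 3,163,286.84
Profit = NZD 3,163,286.84 − NZD 3,092,000.00

Profit: NZD 71,286.84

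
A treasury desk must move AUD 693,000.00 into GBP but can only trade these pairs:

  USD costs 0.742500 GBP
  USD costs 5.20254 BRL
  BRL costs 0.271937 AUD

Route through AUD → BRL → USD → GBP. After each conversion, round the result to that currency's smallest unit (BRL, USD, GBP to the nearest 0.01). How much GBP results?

GBP 363,702.23

AUD 693,000.00 ÷ 0.271937 = BRL 2,548,384.37
BRL 2,548,384.37 ÷ 5.20254 = USD 489,834.65
USD 489,834.65 × 0.742500 = GBP 363,702.23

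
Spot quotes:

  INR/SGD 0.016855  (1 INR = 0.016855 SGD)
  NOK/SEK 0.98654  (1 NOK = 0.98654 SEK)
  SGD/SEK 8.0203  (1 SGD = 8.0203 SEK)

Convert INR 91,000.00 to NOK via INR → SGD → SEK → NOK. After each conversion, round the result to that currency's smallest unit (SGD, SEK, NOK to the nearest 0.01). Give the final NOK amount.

INR 91,000.00 × 0.016855 = SGD 1,533.80
SGD 1,533.80 × 8.0203 = SEK 12,301.54
SEK 12,301.54 ÷ 0.98654 = NOK 12,469.38

NOK 12,469.38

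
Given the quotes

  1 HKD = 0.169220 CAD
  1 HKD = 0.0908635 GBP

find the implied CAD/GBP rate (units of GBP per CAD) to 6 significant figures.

CAD/GBP = 0.536955

1 CAD ÷ 0.169220 = 5.90947 HKD
5.90947 HKD × 0.0908635 = 0.536955 GBP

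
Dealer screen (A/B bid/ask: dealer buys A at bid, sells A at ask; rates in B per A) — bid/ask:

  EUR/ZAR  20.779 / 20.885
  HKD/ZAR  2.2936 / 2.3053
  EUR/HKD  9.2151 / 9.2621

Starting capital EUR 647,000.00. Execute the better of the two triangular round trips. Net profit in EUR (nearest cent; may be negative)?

Net profit: EUR 7,768.13

Best loop EUR → HKD → ZAR → EUR:
EUR 647,000.00 × 9.2151 (sell EUR at bid) = HKD 5,962,169.70
HKD 5,962,169.70 × 2.2936 (sell HKD at bid) = ZAR 13,674,832.42
ZAR 13,674,832.42 ÷ 20.885 (buy EUR at ask) = EUR 654,768.13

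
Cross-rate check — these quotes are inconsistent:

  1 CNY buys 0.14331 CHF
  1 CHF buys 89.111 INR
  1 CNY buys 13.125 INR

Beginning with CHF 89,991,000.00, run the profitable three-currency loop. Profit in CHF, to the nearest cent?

Profit: CHF 2,498,104.93

Profitable loop is CHF → CNY → INR → CHF:
CHF 89,991,000.00 ÷ 0.14331 = CNY 627,946,409.88
CNY 627,946,409.88 × 13.125 = INR 8,241,796,629.68
INR 8,241,796,629.68 ÷ 89.111 = CHF 92,489,104.93
Profit = CHF 92,489,104.93 − CHF 89,991,000.00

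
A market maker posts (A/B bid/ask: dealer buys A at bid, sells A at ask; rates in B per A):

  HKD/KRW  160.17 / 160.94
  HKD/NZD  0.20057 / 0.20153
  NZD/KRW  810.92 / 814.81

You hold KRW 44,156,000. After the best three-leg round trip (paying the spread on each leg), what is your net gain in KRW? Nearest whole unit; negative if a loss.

Net profit: KRW 468,125

Best loop KRW → HKD → NZD → KRW:
KRW 44,156,000 ÷ 160.94 (buy HKD at ask) = HKD 274,363.12
HKD 274,363.12 × 0.20057 (sell HKD at bid) = NZD 55,029.01
NZD 55,029.01 × 810.92 (sell NZD at bid) = KRW 44,624,125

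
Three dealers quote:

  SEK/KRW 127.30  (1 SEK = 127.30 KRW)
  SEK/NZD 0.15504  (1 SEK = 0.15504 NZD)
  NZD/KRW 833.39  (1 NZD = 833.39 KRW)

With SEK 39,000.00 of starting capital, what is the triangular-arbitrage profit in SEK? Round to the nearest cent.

Profitable loop is SEK → NZD → KRW → SEK:
SEK 39,000.00 × 0.15504 = NZD 6,046.56
NZD 6,046.56 × 833.39 = KRW 5,039,143
KRW 5,039,143 ÷ 127.30 = SEK 39,584.78
Profit = SEK 39,584.78 − SEK 39,000.00

Profit: SEK 584.78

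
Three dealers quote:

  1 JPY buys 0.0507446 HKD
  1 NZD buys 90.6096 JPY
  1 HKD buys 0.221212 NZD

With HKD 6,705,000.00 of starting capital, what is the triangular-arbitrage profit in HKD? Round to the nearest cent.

Profit: HKD 114,798.00

Profitable loop is HKD → NZD → JPY → HKD:
HKD 6,705,000.00 × 0.221212 = NZD 1,483,226.46
NZD 1,483,226.46 × 90.6096 = JPY 134,394,556
JPY 134,394,556 × 0.0507446 = HKD 6,819,798.00
Profit = HKD 6,819,798.00 − HKD 6,705,000.00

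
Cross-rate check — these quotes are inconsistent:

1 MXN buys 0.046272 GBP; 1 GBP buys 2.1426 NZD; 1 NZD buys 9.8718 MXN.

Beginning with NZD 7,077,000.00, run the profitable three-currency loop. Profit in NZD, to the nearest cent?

Profit: NZD 153,918.65

Profitable loop is NZD → GBP → MXN → NZD:
NZD 7,077,000.00 ÷ 2.1426 = GBP 3,302,996.36
GBP 3,302,996.36 ÷ 0.046272 = MXN 71,382,182.74
MXN 71,382,182.74 ÷ 9.8718 = NZD 7,230,918.65
Profit = NZD 7,230,918.65 − NZD 7,077,000.00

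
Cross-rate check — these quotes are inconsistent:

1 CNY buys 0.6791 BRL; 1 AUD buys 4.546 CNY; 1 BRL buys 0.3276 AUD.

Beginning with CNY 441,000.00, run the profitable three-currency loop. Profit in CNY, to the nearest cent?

Profit: CNY 5,011.08

Profitable loop is CNY → BRL → AUD → CNY:
CNY 441,000.00 × 0.6791 = BRL 299,483.10
BRL 299,483.10 × 0.3276 = AUD 98,110.66
AUD 98,110.66 × 4.546 = CNY 446,011.08
Profit = CNY 446,011.08 − CNY 441,000.00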